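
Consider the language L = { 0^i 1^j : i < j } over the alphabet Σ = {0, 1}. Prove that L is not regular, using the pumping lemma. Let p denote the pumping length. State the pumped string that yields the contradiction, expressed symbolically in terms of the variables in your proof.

0^{p+k} 1^{p+1}

Assume L is regular; let p be its pumping constant.
Choose w = 0^p 1^{p+1} ∈ L, with |w| = 2p+1 ≥ p.
By the pumping lemma, w = xyz with |xy| ≤ p and y is nonempty.
The first p characters of w are 0's, so xy (and hence y) consists only of 0's. Write y = 0^k, 1 ≤ k ≤ p.
Consider xy^2z = 0^{p+k} 1^{p+1}. Since k ≥ 1, the 0-count p+k is at least p+1, so i < j fails; thus xy^2z ∉ L.
This is a contradiction; hence L is not regular.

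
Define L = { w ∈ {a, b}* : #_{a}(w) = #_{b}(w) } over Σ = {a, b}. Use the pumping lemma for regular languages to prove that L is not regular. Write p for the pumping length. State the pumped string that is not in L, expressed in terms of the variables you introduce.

Assume L is regular; let p be its pumping constant.
Choose w = a^p b^p ∈ L with |w| = 2p ≥ p.
By the pumping lemma, w = xyz with |xy| ≤ p and |y| > 0.
The first p characters of w are a's, so xy (and hence y) consists only of a's. Write y = a^k, 1 ≤ k ≤ p.
Pump with i = 2: xy^2z = a^{p+k} b^p has p+k occurrences of a but only p of b. Since k ≥ 1 the counts differ, so xy^2z ∉ L.
Contradiction. Therefore L is not regular.

a^{p+k} b^p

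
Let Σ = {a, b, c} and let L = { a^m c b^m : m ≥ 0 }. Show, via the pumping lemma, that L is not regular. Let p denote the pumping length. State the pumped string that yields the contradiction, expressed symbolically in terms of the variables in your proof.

a^{p+k} c b^p

Assume L is regular; let p be its pumping constant.
Take w = a^p c b^p ∈ L with |w| = 2p+1 ≥ p.
The pumping lemma gives a decomposition w = xyz where |xy| ≤ p and |y| ≥ 1.
The first p characters of w are a's, so xy (and hence y) consists only of a's. Write y = a^k, 1 ≤ k ≤ p.
Pump with i = 2: xy^2z = a^{p+k} c b^p, which would require p+k = p. But k ≥ 1, so xy^2z ∉ L.
Contradiction. Therefore L is not regular.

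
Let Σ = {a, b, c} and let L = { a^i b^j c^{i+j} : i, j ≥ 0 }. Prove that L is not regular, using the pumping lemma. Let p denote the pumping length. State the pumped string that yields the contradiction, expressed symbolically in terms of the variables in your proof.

a^{p+k} b^p c^{2p}

Assume L is regular. Let p be the pumping length given by the pumping lemma.
Take w = a^p b^p c^{2p} ∈ L (with i=j=p, i+j=2p), |w| = 4p ≥ p.
By the pumping lemma, w = xyz with |xy| ≤ p and |y| ≥ 1.
The first p characters of w are a's, so xy (and hence y) consists only of a's. Write y = a^k, 1 ≤ k ≤ p.
Consider xy^2z = a^{p+k} b^p c^{2p}. Now the a- and b-counts sum to 2p+k, but the c-count is 2p ≠ 2p+k. So xy^2z ∉ L.
Contradiction. Therefore L is not regular.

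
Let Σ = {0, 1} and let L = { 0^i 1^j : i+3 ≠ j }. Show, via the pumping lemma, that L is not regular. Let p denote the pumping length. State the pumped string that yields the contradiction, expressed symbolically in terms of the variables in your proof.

Suppose for contradiction that L is regular, and let p be the pumping length.
Choose w = 0^p 1^{p+p!+3}. Since p ≠ (p+p!+3)-3 = p+p!, w ∈ L; and |w| ≥ p.
By the pumping lemma, w = xyz with |xy| ≤ p and y is nonempty.
Because |xy| ≤ p and w begins with p copies of 0, we have y = 0^k with 1 ≤ k ≤ p.
Since 1 ≤ k ≤ p, k divides p!; set t = 1 + p!/k. Then xy^t z has p + (p!/k)·k = p + p! copies of 0. Now the 0-count is p+p! and (1-count)-3 = (p+p!+3)-3 = p+p!, so i+3 ≠ j fails. So xy^t z = 0^{p+p!} 1^{p+p!+3} ∉ L.
This contradicts the pumping lemma, so L is not regular.

0^{p+p!} 1^{p+p!+3}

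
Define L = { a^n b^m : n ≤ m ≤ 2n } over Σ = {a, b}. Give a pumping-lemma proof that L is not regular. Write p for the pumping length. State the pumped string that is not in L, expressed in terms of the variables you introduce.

a^{p+k} b^p

Assume L is regular; let p be its pumping constant.
Take w = a^p b^p ∈ L (since p ≤ p ≤ 2p), with |w| = 2p ≥ p.
The pumping lemma gives a decomposition w = xyz where |xy| ≤ p and y is nonempty.
Since the first p symbols of w are all a's and |xy| ≤ p, y lies entirely in the leading a-block: y = a^k for some k with 1 ≤ k ≤ p.
Pump with i = 2: xy^2z = a^{p+k} b^p. Now n = p+k > p = m, so the condition n ≤ m fails. Thus xy^2z ∉ L.
This contradicts the pumping lemma, so L is not regular.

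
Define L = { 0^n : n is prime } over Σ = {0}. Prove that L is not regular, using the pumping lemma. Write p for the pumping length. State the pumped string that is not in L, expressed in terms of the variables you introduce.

Assume L is regular. Let p be the pumping length given by the pumping lemma.
Let q be a prime with q ≥ p+2 (infinitely many primes exist), and take w = 0^q ∈ L with |w| = q ≥ p.
By the pumping lemma, w = xyz with |xy| ≤ p and |y| > 0.
Then y = 0^k for some k with 1 ≤ k ≤ p.
Since 1 ≤ k ≤ p, |xz| = q-k. Pump with i = q+1: |xy^{q+1}z| = (q-k)+(q+1)k = q+qk = q(1+k), which is composite (both factors ≥ 2). So xy^{q+1}z = 0^{q(1+k)} ∉ L.
This is a contradiction; hence L is not regular.

0^{q(1+k)}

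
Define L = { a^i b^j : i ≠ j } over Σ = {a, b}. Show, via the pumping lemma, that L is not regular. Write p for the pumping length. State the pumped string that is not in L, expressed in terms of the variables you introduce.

a^{p+p!} b^{p+p!}

Toward a contradiction, assume L is regular with pumping length p.
Choose w = a^p b^{p+p!}. Since p ≠ p+p!, w ∈ L; and |w| ≥ p.
By the pumping lemma, w = xyz with |xy| ≤ p and |y| > 0.
The first p characters of w are a's, so xy (and hence y) consists only of a's. Write y = a^k, 1 ≤ k ≤ p.
Since 1 ≤ k ≤ p, k divides p!; set t = 1 + p!/k. Then xy^t z has p + (p!/k)·k = p + p! copies of a. Now the a-count equals the b-count, so i ≠ j fails. So xy^t z = a^{p+p!} b^{p+p!} ∉ L.
Contradiction. Therefore L is not regular.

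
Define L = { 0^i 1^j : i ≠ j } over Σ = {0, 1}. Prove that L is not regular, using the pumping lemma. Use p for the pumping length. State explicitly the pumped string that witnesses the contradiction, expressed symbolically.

0^{p+p!} 1^{p+p!}

Toward a contradiction, assume L is regular with pumping length p.
Choose w = 0^p 1^{p+p!}. Since p ≠ p+p!, w ∈ L; and |w| ≥ p.
By the pumping lemma, w = xyz with |xy| ≤ p and y is nonempty.
The first p characters of w are 0's, so xy (and hence y) consists only of 0's. Write y = 0^k, 1 ≤ k ≤ p.
Since 1 ≤ k ≤ p, k divides p!; set t = 1 + p!/k. Then xy^t z has p + (p!/k)·k = p + p! copies of 0. Now the 0-count equals the 1-count, so i ≠ j fails. So xy^t z = 0^{p+p!} 1^{p+p!} ∉ L.
This contradicts the pumping lemma, so L is not regular.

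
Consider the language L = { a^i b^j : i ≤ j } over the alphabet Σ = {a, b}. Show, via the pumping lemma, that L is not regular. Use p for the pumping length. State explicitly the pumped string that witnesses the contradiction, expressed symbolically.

a^{p+k} b^p

Assume L is regular; let p be its pumping constant.
Choose w = a^p b^p ∈ L, with |w| = 2p ≥ p.
The pumping lemma gives a decomposition w = xyz where |xy| ≤ p and |y| > 0.
Because |xy| ≤ p and w begins with p copies of a, we have y = a^k with 1 ≤ k ≤ p.
Consider xy^2z = a^{p+k} b^p. Since k ≥ 1, the a-count p+k exceeds the b-count p, so i ≤ j fails; thus xy^2z ∉ L.
Contradiction. Therefore L is not regular.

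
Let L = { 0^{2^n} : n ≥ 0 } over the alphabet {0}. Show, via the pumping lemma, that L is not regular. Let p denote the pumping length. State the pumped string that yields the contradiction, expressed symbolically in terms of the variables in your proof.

0^{2^p+k}

Suppose for contradiction that L is regular, and let p be the pumping length.
Take w = 0^{2^p} ∈ L with |w| = 2^p ≥ p.
Write w = xyz as guaranteed by the lemma, with |xy| ≤ p and |y| > 0.
Then y = 0^k for some k with 1 ≤ k ≤ p.
Pump with i = 2: xy^2z = 0^{2^p+k}. Since 1 ≤ k ≤ p < 2^p, we have 2^p < 2^p+k < 2^{p+1}, so 2^p+k is not a power of 2. So xy^2z ∉ L.
Contradiction. Therefore L is not regular.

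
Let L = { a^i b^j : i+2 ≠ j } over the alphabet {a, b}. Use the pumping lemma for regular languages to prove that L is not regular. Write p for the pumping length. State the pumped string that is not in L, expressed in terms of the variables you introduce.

Assume L is regular. Let p be the pumping length given by the pumping lemma.
Choose w = a^p b^{p+p!+2}. Since p ≠ (p+p!+2)-2 = p+p!, w ∈ L; and |w| ≥ p.
By the pumping lemma, w = xyz with |xy| ≤ p and y is nonempty.
Since the first p symbols of w are all a's and |xy| ≤ p, y lies entirely in the leading a-block: y = a^k for some k with 1 ≤ k ≤ p.
Since 1 ≤ k ≤ p, k divides p!; set t = 1 + p!/k. Then xy^t z has p + (p!/k)·k = p + p! copies of a. Now the a-count is p+p! and (b-count)-2 = (p+p!+2)-2 = p+p!, so i+2 ≠ j fails. So xy^t z = a^{p+p!} b^{p+p!+2} ∉ L.
This contradicts the pumping lemma, so L is not regular.

a^{p+p!} b^{p+p!+2}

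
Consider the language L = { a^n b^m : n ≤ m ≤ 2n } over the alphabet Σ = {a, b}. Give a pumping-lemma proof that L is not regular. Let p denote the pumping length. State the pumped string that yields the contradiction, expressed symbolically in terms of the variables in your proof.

a^{p+k} b^p

Toward a contradiction, assume L is regular with pumping length p.
Take w = a^p b^p ∈ L (since p ≤ p ≤ 2p), with |w| = 2p ≥ p.
The pumping lemma gives a decomposition w = xyz where |xy| ≤ p and |y| ≥ 1.
Since the first p symbols of w are all a's and |xy| ≤ p, y lies entirely in the leading a-block: y = a^k for some k with 1 ≤ k ≤ p.
Pump with i = 2: xy^2z = a^{p+k} b^p. Now n = p+k > p = m, so the condition n ≤ m fails. Thus xy^2z ∉ L.
This contradicts the pumping lemma, so L is not regular.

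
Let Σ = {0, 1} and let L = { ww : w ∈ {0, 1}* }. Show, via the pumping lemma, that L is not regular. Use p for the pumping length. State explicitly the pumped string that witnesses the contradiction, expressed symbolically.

Toward a contradiction, assume L is regular with pumping length p.
Take w = 0^p 1^p 0^p 1^p = uu where u = 0^p1^p; then w ∈ L and |w| = 4p ≥ p.
The pumping lemma gives a decomposition w = xyz where |xy| ≤ p and |y| ≥ 1.
Because |xy| ≤ p and w begins with p copies of 0, we have y = 0^k with 1 ≤ k ≤ p.
Pump with i = 2: xy^2z = 0^{p+k} 1^p 0^p 1^p, of length 4p+k. Suppose this equals vv. The string starts with 0 and ends with 1, so v does too; thus the boundary between the two copies of v is a 1→0 transition. There is exactly one such transition, at position 2p+k, so |v| = 2p+k and |vv| = 4p+2k ≠ 4p+k since k ≥ 1. So xy^2z ∉ L.
Contradiction. Therefore L is not regular.

0^{p+k} 1^p 0^p 1^p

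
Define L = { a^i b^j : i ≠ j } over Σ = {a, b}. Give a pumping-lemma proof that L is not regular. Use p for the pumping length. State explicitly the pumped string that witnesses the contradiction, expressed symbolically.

a^{p+p!} b^{p+p!}

Toward a contradiction, assume L is regular with pumping length p.
Choose w = a^p b^{p+p!}. Since p ≠ p+p!, w ∈ L; and |w| ≥ p.
Write w = xyz as guaranteed by the lemma, with |xy| ≤ p and |y| ≥ 1.
The first p characters of w are a's, so xy (and hence y) consists only of a's. Write y = a^k, 1 ≤ k ≤ p.
Since 1 ≤ k ≤ p, k divides p!; set t = 1 + p!/k. Then xy^t z has p + (p!/k)·k = p + p! copies of a. Now the a-count equals the b-count, so i ≠ j fails. So xy^t z = a^{p+p!} b^{p+p!} ∉ L.
Contradiction. Therefore L is not regular.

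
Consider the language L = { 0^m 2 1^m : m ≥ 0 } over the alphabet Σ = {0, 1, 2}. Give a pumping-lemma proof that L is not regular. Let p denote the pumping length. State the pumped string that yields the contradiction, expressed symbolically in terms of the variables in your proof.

0^{p+k} 2 1^p

Assume L is regular; let p be its pumping constant.
Take w = 0^p 2 1^p ∈ L with |w| = 2p+1 ≥ p.
The pumping lemma gives a decomposition w = xyz where |xy| ≤ p and |y| ≥ 1.
Because |xy| ≤ p and w begins with p copies of 0, we have y = 0^k with 1 ≤ k ≤ p.
Pump with i = 2: xy^2z = 0^{p+k} 2 1^p, which would require p+k = p. But k ≥ 1, so xy^2z ∉ L.
This contradicts the pumping lemma, so L is not regular.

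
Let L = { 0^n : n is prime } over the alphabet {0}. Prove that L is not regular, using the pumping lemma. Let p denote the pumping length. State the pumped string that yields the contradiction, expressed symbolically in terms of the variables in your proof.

0^{q(1+k)}

Assume L is regular. Let p be the pumping length given by the pumping lemma.
Let q be a prime with q ≥ p+2 (infinitely many primes exist), and take w = 0^q ∈ L with |w| = q ≥ p.
By the pumping lemma, w = xyz with |xy| ≤ p and |y| ≥ 1.
Then y = 0^k for some k with 1 ≤ k ≤ p.
Since 1 ≤ k ≤ p, |xz| = q-k. Pump with i = q+1: |xy^{q+1}z| = (q-k)+(q+1)k = q+qk = q(1+k), which is composite (both factors ≥ 2). So xy^{q+1}z = 0^{q(1+k)} ∉ L.
This is a contradiction; hence L is not regular.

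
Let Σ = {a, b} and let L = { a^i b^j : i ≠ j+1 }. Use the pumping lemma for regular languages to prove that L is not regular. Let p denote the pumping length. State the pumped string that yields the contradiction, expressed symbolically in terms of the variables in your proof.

Assume L is regular. Let p be the pumping length given by the pumping lemma.
Choose w = a^p b^{p+p!-1}. Since p ≠ (p+p!-1)+1 = p+p!, w ∈ L; and |w| ≥ p.
By the pumping lemma, w = xyz with |xy| ≤ p and y is nonempty.
Since the first p symbols of w are all a's and |xy| ≤ p, y lies entirely in the leading a-block: y = a^k for some k with 1 ≤ k ≤ p.
Since 1 ≤ k ≤ p, k divides p!; set t = 1 + p!/k. Then xy^t z has p + (p!/k)·k = p + p! copies of a. Now the a-count is p+p! and (b-count)+1 = (p+p!-1)+1 = p+p!, so i ≠ j+1 fails. So xy^t z = a^{p+p!} b^{p+p!-1} ∉ L.
This contradicts the pumping lemma, so L is not regular.

a^{p+p!} b^{p+p!-1}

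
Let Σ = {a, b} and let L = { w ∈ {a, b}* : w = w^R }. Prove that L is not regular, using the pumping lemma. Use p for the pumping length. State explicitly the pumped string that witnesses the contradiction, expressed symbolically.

Toward a contradiction, assume L is regular with pumping length p.
Take w = a^p b a^p, a palindrome of length 2p+1 ≥ p.
Write w = xyz as guaranteed by the lemma, with |xy| ≤ p and |y| ≥ 1.
Since the first p symbols of w are all a's and |xy| ≤ p, y lies entirely in the leading a-block: y = a^k for some k with 1 ≤ k ≤ p.
Pump with i = 2: xy^2z = a^{p+k} b a^p. Its reverse is a^p b a^{p+k}, which differs from xy^2z since k ≥ 1. So xy^2z is not a palindrome and xy^2z ∉ L.
Contradiction. Therefore L is not regular.

a^{p+k} b a^p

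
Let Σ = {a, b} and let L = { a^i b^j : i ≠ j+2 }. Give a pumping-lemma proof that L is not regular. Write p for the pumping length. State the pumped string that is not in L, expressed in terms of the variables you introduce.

a^{p+p!} b^{p+p!-2}

Toward a contradiction, assume L is regular with pumping length p.
Choose w = a^p b^{p+p!-2}. Since p ≠ (p+p!-2)+2 = p+p!, w ∈ L; and |w| ≥ p.
Write w = xyz as guaranteed by the lemma, with |xy| ≤ p and |y| ≥ 1.
The first p characters of w are a's, so xy (and hence y) consists only of a's. Write y = a^k, 1 ≤ k ≤ p.
Since 1 ≤ k ≤ p, k divides p!; set t = 1 + p!/k. Then xy^t z has p + (p!/k)·k = p + p! copies of a. Now the a-count is p+p! and (b-count)+2 = (p+p!-2)+2 = p+p!, so i ≠ j+2 fails. So xy^t z = a^{p+p!} b^{p+p!-2} ∉ L.
Contradiction. Therefore L is not regular.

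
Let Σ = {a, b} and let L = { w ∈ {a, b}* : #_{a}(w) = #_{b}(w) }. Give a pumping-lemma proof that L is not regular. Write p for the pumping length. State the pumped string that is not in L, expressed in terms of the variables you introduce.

Assume L is regular; let p be its pumping constant.
Choose w = a^p b^p ∈ L with |w| = 2p ≥ p.
Write w = xyz as guaranteed by the lemma, with |xy| ≤ p and |y| ≥ 1.
Because |xy| ≤ p and w begins with p copies of a, we have y = a^k with 1 ≤ k ≤ p.
Pump with i = 2: xy^2z = a^{p+k} b^p has p+k occurrences of a but only p of b. Since k ≥ 1 the counts differ, so xy^2z ∉ L.
This is a contradiction; hence L is not regular.

a^{p+k} b^p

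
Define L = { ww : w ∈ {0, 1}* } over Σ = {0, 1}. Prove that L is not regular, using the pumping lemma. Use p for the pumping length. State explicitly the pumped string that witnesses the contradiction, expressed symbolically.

0^{p+k} 1^p 0^p 1^p

Toward a contradiction, assume L is regular with pumping length p.
Take w = 0^p 1^p 0^p 1^p = uu where u = 0^p1^p; then w ∈ L and |w| = 4p ≥ p.
The pumping lemma gives a decomposition w = xyz where |xy| ≤ p and |y| > 0.
Because |xy| ≤ p and w begins with p copies of 0, we have y = 0^k with 1 ≤ k ≤ p.
Pump with i = 2: xy^2z = 0^{p+k} 1^p 0^p 1^p, of length 4p+k. Suppose this equals vv. The string starts with 0 and ends with 1, so v does too; thus the boundary between the two copies of v is a 1→0 transition. There is exactly one such transition, at position 2p+k, so |v| = 2p+k and |vv| = 4p+2k ≠ 4p+k since k ≥ 1. So xy^2z ∉ L.
Contradiction. Therefore L is not regular.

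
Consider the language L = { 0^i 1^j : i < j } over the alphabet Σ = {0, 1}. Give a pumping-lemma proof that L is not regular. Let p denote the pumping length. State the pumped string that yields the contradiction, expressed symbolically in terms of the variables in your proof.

0^{p+k} 1^{p+1}

Assume L is regular. Let p be the pumping length given by the pumping lemma.
Choose w = 0^p 1^{p+1} ∈ L, with |w| = 2p+1 ≥ p.
Write w = xyz as guaranteed by the lemma, with |xy| ≤ p and |y| ≥ 1.
Because |xy| ≤ p and w begins with p copies of 0, we have y = 0^k with 1 ≤ k ≤ p.
Consider xy^2z = 0^{p+k} 1^{p+1}. Since k ≥ 1, the 0-count p+k is at least p+1, so i < j fails; thus xy^2z ∉ L.
This contradicts the pumping lemma, so L is not regular.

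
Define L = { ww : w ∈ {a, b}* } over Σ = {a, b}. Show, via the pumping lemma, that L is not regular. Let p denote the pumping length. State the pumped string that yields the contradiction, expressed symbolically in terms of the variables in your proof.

a^{p+k} b^p a^p b^p

Suppose for contradiction that L is regular, and let p be the pumping length.
Take w = a^p b^p a^p b^p = uu where u = a^pb^p; then w ∈ L and |w| = 4p ≥ p.
By the pumping lemma, w = xyz with |xy| ≤ p and |y| ≥ 1.
The first p characters of w are a's, so xy (and hence y) consists only of a's. Write y = a^k, 1 ≤ k ≤ p.
Pump with i = 2: xy^2z = a^{p+k} b^p a^p b^p, of length 4p+k. Suppose this equals vv. The string starts with a and ends with b, so v does too; thus the boundary between the two copies of v is a b→a transition. There is exactly one such transition, at position 2p+k, so |v| = 2p+k and |vv| = 4p+2k ≠ 4p+k since k ≥ 1. So xy^2z ∉ L.
This is a contradiction; hence L is not regular.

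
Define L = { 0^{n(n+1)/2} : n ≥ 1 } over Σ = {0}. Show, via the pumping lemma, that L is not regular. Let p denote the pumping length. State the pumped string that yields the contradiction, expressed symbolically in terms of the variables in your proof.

Toward a contradiction, assume L is regular with pumping length p.
Take w = 0^{p(p+1)/2} ∈ L with |w| = p(p+1)/2 ≥ p.
The pumping lemma gives a decomposition w = xyz where |xy| ≤ p and |y| > 0.
Then y = 0^k for some k with 1 ≤ k ≤ p.
Pump with i = 2: xy^2z = 0^{p(p+1)/2+k}. Since 1 ≤ k ≤ p, p(p+1)/2 < p(p+1)/2+k ≤ p(p+1)/2+p < (p+1)(p+2)/2, so p(p+1)/2+k is strictly between consecutive triangular numbers. So xy^2z ∉ L.
This contradicts the pumping lemma, so L is not regular.

0^{p(p+1)/2+k}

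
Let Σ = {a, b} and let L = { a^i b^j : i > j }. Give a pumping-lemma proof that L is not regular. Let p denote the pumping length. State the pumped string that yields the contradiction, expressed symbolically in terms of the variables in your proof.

a^{p+1-k} b^p

Assume L is regular. Let p be the pumping length given by the pumping lemma.
Choose w = a^{p+1} b^p ∈ L, with |w| = 2p+1 ≥ p.
The pumping lemma gives a decomposition w = xyz where |xy| ≤ p and |y| ≥ 1.
The first p characters of w are a's, so xy (and hence y) consists only of a's. Write y = a^k, 1 ≤ k ≤ p.
Consider xy^0z = xz = a^{p+1-k} b^p. Since k ≥ 1, the a-count p+1-k is at most p, so i > j fails; thus xz ∉ L.
Contradiction. Therefore L is not regular.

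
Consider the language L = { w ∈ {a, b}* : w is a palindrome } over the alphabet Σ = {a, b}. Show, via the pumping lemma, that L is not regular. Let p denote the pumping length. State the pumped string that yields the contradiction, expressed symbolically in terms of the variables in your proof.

Toward a contradiction, assume L is regular with pumping length p.
Take w = a^p b a^p, a palindrome of length 2p+1 ≥ p.
Write w = xyz as guaranteed by the lemma, with |xy| ≤ p and |y| ≥ 1.
The first p characters of w are a's, so xy (and hence y) consists only of a's. Write y = a^k, 1 ≤ k ≤ p.
Pump with i = 2: xy^2z = a^{p+k} b a^p. Its reverse is a^p b a^{p+k}, which differs from xy^2z since k ≥ 1. So xy^2z is not a palindrome and xy^2z ∉ L.
This is a contradiction; hence L is not regular.

a^{p+k} b a^p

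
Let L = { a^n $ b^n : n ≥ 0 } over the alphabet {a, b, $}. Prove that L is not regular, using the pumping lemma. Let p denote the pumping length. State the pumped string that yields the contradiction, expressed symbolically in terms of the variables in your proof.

a^{p+k} $ b^p

Suppose for contradiction that L is regular, and let p be the pumping length.
Take w = a^p $ b^p ∈ L with |w| = 2p+1 ≥ p.
By the pumping lemma, w = xyz with |xy| ≤ p and |y| > 0.
Since the first p symbols of w are all a's and |xy| ≤ p, y lies entirely in the leading a-block: y = a^k for some k with 1 ≤ k ≤ p.
Pump with i = 2: xy^2z = a^{p+k} $ b^p, which would require p+k = p. But k ≥ 1, so xy^2z ∉ L.
Contradiction. Therefore L is not regular.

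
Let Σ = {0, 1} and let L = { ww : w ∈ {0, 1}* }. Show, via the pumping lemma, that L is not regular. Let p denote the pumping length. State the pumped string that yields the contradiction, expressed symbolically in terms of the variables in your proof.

0^{p+k} 1^p 0^p 1^p

Assume L is regular; let p be its pumping constant.
Take w = 0^p 1^p 0^p 1^p = uu where u = 0^p1^p; then w ∈ L and |w| = 4p ≥ p.
Write w = xyz as guaranteed by the lemma, with |xy| ≤ p and y is nonempty.
Because |xy| ≤ p and w begins with p copies of 0, we have y = 0^k with 1 ≤ k ≤ p.
Pump with i = 2: xy^2z = 0^{p+k} 1^p 0^p 1^p, of length 4p+k. Suppose this equals vv. The string starts with 0 and ends with 1, so v does too; thus the boundary between the two copies of v is a 1→0 transition. There is exactly one such transition, at position 2p+k, so |v| = 2p+k and |vv| = 4p+2k ≠ 4p+k since k ≥ 1. So xy^2z ∉ L.
This contradicts the pumping lemma, so L is not regular.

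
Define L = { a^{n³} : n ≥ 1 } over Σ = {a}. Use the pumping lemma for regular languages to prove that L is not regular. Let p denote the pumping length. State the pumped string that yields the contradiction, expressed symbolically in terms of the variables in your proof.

Assume L is regular; let p be its pumping constant.
Take w = a^{p³} ∈ L with |w| = p³ ≥ p.
Write w = xyz as guaranteed by the lemma, with |xy| ≤ p and |y| > 0.
Then y = a^k for some k with 1 ≤ k ≤ p.
Pump with i = 2: xy^2z = a^{p³+k}. Since 1 ≤ k ≤ p, p³ < p³+k ≤ p³+p < p³+3p²+3p+1 = (p+1)³, so p³+k is not a perfect cube. So xy^2z ∉ L.
Contradiction. Therefore L is not regular.

a^{p³+k}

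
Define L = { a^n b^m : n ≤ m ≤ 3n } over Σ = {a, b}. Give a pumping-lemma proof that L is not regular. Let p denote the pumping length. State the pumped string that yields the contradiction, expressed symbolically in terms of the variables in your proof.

a^{p+k} b^p

Assume L is regular; let p be its pumping constant.
Take w = a^p b^p ∈ L (since p ≤ p ≤ 3p), with |w| = 2p ≥ p.
The pumping lemma gives a decomposition w = xyz where |xy| ≤ p and |y| > 0.
The first p characters of w are a's, so xy (and hence y) consists only of a's. Write y = a^k, 1 ≤ k ≤ p.
Pump with i = 2: xy^2z = a^{p+k} b^p. Now n = p+k > p = m, so the condition n ≤ m fails. Thus xy^2z ∉ L.
This contradicts the pumping lemma, so L is not regular.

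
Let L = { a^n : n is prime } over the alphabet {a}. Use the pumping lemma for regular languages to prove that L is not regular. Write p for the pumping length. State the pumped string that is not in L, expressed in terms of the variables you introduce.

Suppose for contradiction that L is regular, and let p be the pumping length.
Let q be a prime with q ≥ p+2 (infinitely many primes exist), and take w = a^q ∈ L with |w| = q ≥ p.
The pumping lemma gives a decomposition w = xyz where |xy| ≤ p and |y| > 0.
Then y = a^k for some k with 1 ≤ k ≤ p.
Since 1 ≤ k ≤ p, |xz| = q-k. Pump with i = q+1: |xy^{q+1}z| = (q-k)+(q+1)k = q+qk = q(1+k), which is composite (both factors ≥ 2). So xy^{q+1}z = a^{q(1+k)} ∉ L.
Contradiction. Therefore L is not regular.

a^{q(1+k)}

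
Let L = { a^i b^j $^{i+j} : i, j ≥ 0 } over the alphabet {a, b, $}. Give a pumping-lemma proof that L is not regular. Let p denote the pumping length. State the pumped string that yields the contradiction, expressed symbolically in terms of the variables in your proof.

Assume L is regular. Let p be the pumping length given by the pumping lemma.
Take w = a^p b^p $^{2p} ∈ L (with i=j=p, i+j=2p), |w| = 4p ≥ p.
The pumping lemma gives a decomposition w = xyz where |xy| ≤ p and |y| > 0.
The first p characters of w are a's, so xy (and hence y) consists only of a's. Write y = a^k, 1 ≤ k ≤ p.
Consider xy^2z = a^{p+k} b^p $^{2p}. Now the a- and b-counts sum to 2p+k, but the $-count is 2p ≠ 2p+k. So xy^2z ∉ L.
Contradiction. Therefore L is not regular.

a^{p+k} b^p $^{2p}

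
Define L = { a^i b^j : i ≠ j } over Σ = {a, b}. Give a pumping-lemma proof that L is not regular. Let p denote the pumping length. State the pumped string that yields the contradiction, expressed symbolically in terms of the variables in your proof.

a^{p+p!} b^{p+p!}

Suppose for contradiction that L is regular, and let p be the pumping length.
Choose w = a^p b^{p+p!}. Since p ≠ p+p!, w ∈ L; and |w| ≥ p.
By the pumping lemma, w = xyz with |xy| ≤ p and |y| ≥ 1.
The first p characters of w are a's, so xy (and hence y) consists only of a's. Write y = a^k, 1 ≤ k ≤ p.
Since 1 ≤ k ≤ p, k divides p!; set t = 1 + p!/k. Then xy^t z has p + (p!/k)·k = p + p! copies of a. Now the a-count equals the b-count, so i ≠ j fails. So xy^t z = a^{p+p!} b^{p+p!} ∉ L.
This contradicts the pumping lemma, so L is not regular.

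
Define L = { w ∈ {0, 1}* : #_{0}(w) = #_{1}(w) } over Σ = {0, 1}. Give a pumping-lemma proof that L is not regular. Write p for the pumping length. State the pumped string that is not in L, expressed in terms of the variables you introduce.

Assume L is regular. Let p be the pumping length given by the pumping lemma.
Choose w = 0^p 1^p ∈ L with |w| = 2p ≥ p.
Write w = xyz as guaranteed by the lemma, with |xy| ≤ p and y is nonempty.
The first p characters of w are 0's, so xy (and hence y) consists only of 0's. Write y = 0^k, 1 ≤ k ≤ p.
Pump with i = 2: xy^2z = 0^{p+k} 1^p has p+k occurrences of 0 but only p of 1. Since k ≥ 1 the counts differ, so xy^2z ∉ L.
This contradicts the pumping lemma, so L is not regular.

0^{p+k} 1^p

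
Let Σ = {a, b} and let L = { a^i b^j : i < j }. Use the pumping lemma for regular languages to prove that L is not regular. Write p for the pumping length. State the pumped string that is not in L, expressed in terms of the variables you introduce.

Suppose for contradiction that L is regular, and let p be the pumping length.
Choose w = a^p b^{p+1} ∈ L, with |w| = 2p+1 ≥ p.
The pumping lemma gives a decomposition w = xyz where |xy| ≤ p and y is nonempty.
The first p characters of w are a's, so xy (and hence y) consists only of a's. Write y = a^k, 1 ≤ k ≤ p.
Consider xy^2z = a^{p+k} b^{p+1}. Since k ≥ 1, the a-count p+k is at least p+1, so i < j fails; thus xy^2z ∉ L.
This contradicts the pumping lemma, so L is not regular.

a^{p+k} b^{p+1}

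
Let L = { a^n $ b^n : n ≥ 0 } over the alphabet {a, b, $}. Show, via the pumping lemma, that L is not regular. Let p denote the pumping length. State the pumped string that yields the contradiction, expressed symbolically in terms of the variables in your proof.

Assume L is regular. Let p be the pumping length given by the pumping lemma.
Take w = a^p $ b^p ∈ L with |w| = 2p+1 ≥ p.
The pumping lemma gives a decomposition w = xyz where |xy| ≤ p and y is nonempty.
The first p characters of w are a's, so xy (and hence y) consists only of a's. Write y = a^k, 1 ≤ k ≤ p.
Pump with i = 2: xy^2z = a^{p+k} $ b^p, which would require p+k = p. But k ≥ 1, so xy^2z ∉ L.
Contradiction. Therefore L is not regular.

a^{p+k} $ b^p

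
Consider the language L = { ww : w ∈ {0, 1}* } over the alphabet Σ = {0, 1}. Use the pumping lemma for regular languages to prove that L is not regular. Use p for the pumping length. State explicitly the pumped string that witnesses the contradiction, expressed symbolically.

0^{p+k} 1^p 0^p 1^p

Toward a contradiction, assume L is regular with pumping length p.
Take w = 0^p 1^p 0^p 1^p = uu where u = 0^p1^p; then w ∈ L and |w| = 4p ≥ p.
Write w = xyz as guaranteed by the lemma, with |xy| ≤ p and |y| ≥ 1.
Since the first p symbols of w are all 0's and |xy| ≤ p, y lies entirely in the leading 0-block: y = 0^k for some k with 1 ≤ k ≤ p.
Pump with i = 2: xy^2z = 0^{p+k} 1^p 0^p 1^p, of length 4p+k. Suppose this equals vv. The string starts with 0 and ends with 1, so v does too; thus the boundary between the two copies of v is a 1→0 transition. There is exactly one such transition, at position 2p+k, so |v| = 2p+k and |vv| = 4p+2k ≠ 4p+k since k ≥ 1. So xy^2z ∉ L.
Contradiction. Therefore L is not regular.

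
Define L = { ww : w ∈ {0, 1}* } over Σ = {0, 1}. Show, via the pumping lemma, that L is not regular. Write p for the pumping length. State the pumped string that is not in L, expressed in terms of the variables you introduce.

0^{p+k} 1^p 0^p 1^p

Toward a contradiction, assume L is regular with pumping length p.
Take w = 0^p 1^p 0^p 1^p = uu where u = 0^p1^p; then w ∈ L and |w| = 4p ≥ p.
The pumping lemma gives a decomposition w = xyz where |xy| ≤ p and |y| > 0.
The first p characters of w are 0's, so xy (and hence y) consists only of 0's. Write y = 0^k, 1 ≤ k ≤ p.
Pump with i = 2: xy^2z = 0^{p+k} 1^p 0^p 1^p, of length 4p+k. Suppose this equals vv. The string starts with 0 and ends with 1, so v does too; thus the boundary between the two copies of v is a 1→0 transition. There is exactly one such transition, at position 2p+k, so |v| = 2p+k and |vv| = 4p+2k ≠ 4p+k since k ≥ 1. So xy^2z ∉ L.
Contradiction. Therefore L is not regular.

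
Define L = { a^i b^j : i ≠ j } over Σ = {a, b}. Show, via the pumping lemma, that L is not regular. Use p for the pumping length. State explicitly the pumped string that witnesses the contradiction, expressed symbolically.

Suppose for contradiction that L is regular, and let p be the pumping length.
Choose w = a^p b^{p+p!}. Since p ≠ p+p!, w ∈ L; and |w| ≥ p.
The pumping lemma gives a decomposition w = xyz where |xy| ≤ p and |y| ≥ 1.
Since the first p symbols of w are all a's and |xy| ≤ p, y lies entirely in the leading a-block: y = a^k for some k with 1 ≤ k ≤ p.
Since 1 ≤ k ≤ p, k divides p!; set t = 1 + p!/k. Then xy^t z has p + (p!/k)·k = p + p! copies of a. Now the a-count equals the b-count, so i ≠ j fails. So xy^t z = a^{p+p!} b^{p+p!} ∉ L.
This contradicts the pumping lemma, so L is not regular.

a^{p+p!} b^{p+p!}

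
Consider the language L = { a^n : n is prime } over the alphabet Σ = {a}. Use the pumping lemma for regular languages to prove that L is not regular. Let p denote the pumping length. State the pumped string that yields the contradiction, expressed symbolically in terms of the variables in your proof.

Suppose for contradiction that L is regular, and let p be the pumping length.
Let q be a prime with q ≥ p+2 (infinitely many primes exist), and take w = a^q ∈ L with |w| = q ≥ p.
The pumping lemma gives a decomposition w = xyz where |xy| ≤ p and |y| > 0.
Then y = a^k for some k with 1 ≤ k ≤ p.
Since 1 ≤ k ≤ p, |xz| = q-k. Pump with i = q+1: |xy^{q+1}z| = (q-k)+(q+1)k = q+qk = q(1+k), which is composite (both factors ≥ 2). So xy^{q+1}z = a^{q(1+k)} ∉ L.
Contradiction. Therefore L is not regular.

a^{q(1+k)}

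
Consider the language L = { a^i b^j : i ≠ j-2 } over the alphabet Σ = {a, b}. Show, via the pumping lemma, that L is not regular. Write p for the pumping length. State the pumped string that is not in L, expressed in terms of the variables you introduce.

Suppose for contradiction that L is regular, and let p be the pumping length.
Choose w = a^p b^{p+p!+2}. Since p ≠ (p+p!+2)-2 = p+p!, w ∈ L; and |w| ≥ p.
By the pumping lemma, w = xyz with |xy| ≤ p and y is nonempty.
The first p characters of w are a's, so xy (and hence y) consists only of a's. Write y = a^k, 1 ≤ k ≤ p.
Since 1 ≤ k ≤ p, k divides p!; set t = 1 + p!/k. Then xy^t z has p + (p!/k)·k = p + p! copies of a. Now the a-count is p+p! and (b-count)-2 = (p+p!+2)-2 = p+p!, so i ≠ j-2 fails. So xy^t z = a^{p+p!} b^{p+p!+2} ∉ L.
This is a contradiction; hence L is not regular.

a^{p+p!} b^{p+p!+2}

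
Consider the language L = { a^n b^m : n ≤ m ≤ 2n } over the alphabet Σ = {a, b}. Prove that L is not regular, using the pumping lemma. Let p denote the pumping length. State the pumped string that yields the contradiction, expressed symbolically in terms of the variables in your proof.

Assume L is regular. Let p be the pumping length given by the pumping lemma.
Take w = a^p b^p ∈ L (since p ≤ p ≤ 2p), with |w| = 2p ≥ p.
Write w = xyz as guaranteed by the lemma, with |xy| ≤ p and |y| ≥ 1.
The first p characters of w are a's, so xy (and hence y) consists only of a's. Write y = a^k, 1 ≤ k ≤ p.
Pump with i = 2: xy^2z = a^{p+k} b^p. Now n = p+k > p = m, so the condition n ≤ m fails. Thus xy^2z ∉ L.
This contradicts the pumping lemma, so L is not regular.

a^{p+k} b^p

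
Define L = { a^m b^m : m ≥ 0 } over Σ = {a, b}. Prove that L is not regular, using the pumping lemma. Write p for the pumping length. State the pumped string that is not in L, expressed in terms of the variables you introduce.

a^{p+k} b^p

Toward a contradiction, assume L is regular with pumping length p.
Let w = a^p b^p ∈ L; note |w| = 2p ≥ p.
Write w = xyz as guaranteed by the lemma, with |xy| ≤ p and |y| ≥ 1.
The first p characters of w are a's, so xy (and hence y) consists only of a's. Write y = a^k, 1 ≤ k ≤ p.
Pump with i = 2: xy^2z = a^{p+k} b^p. For this to lie in L we would need p = p+k, which forces k = 0. But k ≥ 1, so xy^2z ∉ L.
Contradiction. Therefore L is not regular.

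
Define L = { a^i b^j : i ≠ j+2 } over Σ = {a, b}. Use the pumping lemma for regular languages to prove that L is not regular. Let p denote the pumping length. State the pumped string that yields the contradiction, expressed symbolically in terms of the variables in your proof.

Assume L is regular; let p be its pumping constant.
Choose w = a^p b^{p+p!-2}. Since p ≠ (p+p!-2)+2 = p+p!, w ∈ L; and |w| ≥ p.
Write w = xyz as guaranteed by the lemma, with |xy| ≤ p and y is nonempty.
Since the first p symbols of w are all a's and |xy| ≤ p, y lies entirely in the leading a-block: y = a^k for some k with 1 ≤ k ≤ p.
Since 1 ≤ k ≤ p, k divides p!; set t = 1 + p!/k. Then xy^t z has p + (p!/k)·k = p + p! copies of a. Now the a-count is p+p! and (b-count)+2 = (p+p!-2)+2 = p+p!, so i ≠ j+2 fails. So xy^t z = a^{p+p!} b^{p+p!-2} ∉ L.
Contradiction. Therefore L is not regular.

a^{p+p!} b^{p+p!-2}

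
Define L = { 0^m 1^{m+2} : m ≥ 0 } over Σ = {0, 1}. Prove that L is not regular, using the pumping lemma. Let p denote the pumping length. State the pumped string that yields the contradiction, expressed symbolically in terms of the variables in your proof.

0^{p+k} 1^{p+2}

Suppose for contradiction that L is regular, and let p be the pumping length.
Take w = 0^p 1^{p+2}. Then w ∈ L and |w| = 2p+2 ≥ p.
By the pumping lemma, w = xyz with |xy| ≤ p and |y| > 0.
Since the first p symbols of w are all 0's and |xy| ≤ p, y lies entirely in the leading 0-block: y = 0^k for some k with 1 ≤ k ≤ p.
Pump with i = 2: xy^2z = 0^{p+k} 1^{p+2}. For this to lie in L we would need p+2 = (p+k)+2, which forces k = 0. But k ≥ 1, so xy^2z ∉ L.
This contradicts the pumping lemma, so L is not regular.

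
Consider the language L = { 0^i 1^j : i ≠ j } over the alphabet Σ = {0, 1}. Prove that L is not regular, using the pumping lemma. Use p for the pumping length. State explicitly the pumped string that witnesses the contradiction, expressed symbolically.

0^{p+p!} 1^{p+p!}

Suppose for contradiction that L is regular, and let p be the pumping length.
Choose w = 0^p 1^{p+p!}. Since p ≠ p+p!, w ∈ L; and |w| ≥ p.
Write w = xyz as guaranteed by the lemma, with |xy| ≤ p and |y| > 0.
The first p characters of w are 0's, so xy (and hence y) consists only of 0's. Write y = 0^k, 1 ≤ k ≤ p.
Since 1 ≤ k ≤ p, k divides p!; set t = 1 + p!/k. Then xy^t z has p + (p!/k)·k = p + p! copies of 0. Now the 0-count equals the 1-count, so i ≠ j fails. So xy^t z = 0^{p+p!} 1^{p+p!} ∉ L.
This contradicts the pumping lemma, so L is not regular.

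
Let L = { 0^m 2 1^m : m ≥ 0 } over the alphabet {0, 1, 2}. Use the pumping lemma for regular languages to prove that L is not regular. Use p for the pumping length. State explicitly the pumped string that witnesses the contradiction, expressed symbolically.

Suppose for contradiction that L is regular, and let p be the pumping length.
Take w = 0^p 2 1^p ∈ L with |w| = 2p+1 ≥ p.
By the pumping lemma, w = xyz with |xy| ≤ p and |y| > 0.
Because |xy| ≤ p and w begins with p copies of 0, we have y = 0^k with 1 ≤ k ≤ p.
Pump with i = 2: xy^2z = 0^{p+k} 2 1^p, which would require p+k = p. But k ≥ 1, so xy^2z ∉ L.
This is a contradiction; hence L is not regular.

0^{p+k} 2 1^p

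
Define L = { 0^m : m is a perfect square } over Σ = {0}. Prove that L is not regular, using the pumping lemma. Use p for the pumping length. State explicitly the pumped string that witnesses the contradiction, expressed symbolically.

Assume L is regular. Let p be the pumping length given by the pumping lemma.
Take w = 0^{p²} ∈ L with |w| = p² ≥ p.
Write w = xyz as guaranteed by the lemma, with |xy| ≤ p and |y| ≥ 1.
Then y = 0^k for some k with 1 ≤ k ≤ p.
Pump with i = 2: xy^2z = 0^{p²+k}. Since 1 ≤ k ≤ p, p² < p²+k ≤ p²+p < (p+1)², so p²+k lies strictly between consecutive squares and is not a perfect square. So xy^2z ∉ L.
Contradiction. Therefore L is not regular.

0^{p²+k}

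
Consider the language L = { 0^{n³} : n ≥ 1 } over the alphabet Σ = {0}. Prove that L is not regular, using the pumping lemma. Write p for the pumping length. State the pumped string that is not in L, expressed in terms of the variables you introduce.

Assume L is regular; let p be its pumping constant.
Take w = 0^{p³} ∈ L with |w| = p³ ≥ p.
The pumping lemma gives a decomposition w = xyz where |xy| ≤ p and |y| > 0.
Then y = 0^k for some k with 1 ≤ k ≤ p.
Pump with i = 2: xy^2z = 0^{p³+k}. Since 1 ≤ k ≤ p, p³ < p³+k ≤ p³+p < p³+3p²+3p+1 = (p+1)³, so p³+k is not a perfect cube. So xy^2z ∉ L.
This is a contradiction; hence L is not regular.

0^{p³+k}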